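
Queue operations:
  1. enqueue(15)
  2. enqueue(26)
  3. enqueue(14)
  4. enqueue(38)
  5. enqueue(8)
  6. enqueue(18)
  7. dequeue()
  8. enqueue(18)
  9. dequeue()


enqueue(15) -> [15]
enqueue(26) -> [15, 26]
enqueue(14) -> [15, 26, 14]
enqueue(38) -> [15, 26, 14, 38]
enqueue(8) -> [15, 26, 14, 38, 8]
enqueue(18) -> [15, 26, 14, 38, 8, 18]
dequeue()->15, [26, 14, 38, 8, 18]
enqueue(18) -> [26, 14, 38, 8, 18, 18]
dequeue()->26, [14, 38, 8, 18, 18]

Final queue: [14, 38, 8, 18, 18]


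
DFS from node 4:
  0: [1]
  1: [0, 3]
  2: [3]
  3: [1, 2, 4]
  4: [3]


Visit 4, push [3]
Visit 3, push [2, 1]
Visit 1, push [0]
Visit 0, push []
Visit 2, push []

DFS order: [4, 3, 1, 0, 2]


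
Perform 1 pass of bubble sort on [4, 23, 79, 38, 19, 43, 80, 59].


Initial: [4, 23, 79, 38, 19, 43, 80, 59]
Pass 1: [4, 23, 38, 19, 43, 79, 59, 80] (4 swaps)

After 1 pass: [4, 23, 38, 19, 43, 79, 59, 80]


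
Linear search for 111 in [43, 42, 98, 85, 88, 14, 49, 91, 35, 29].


i=0: 43!=111
i=1: 42!=111
i=2: 98!=111
i=3: 85!=111
i=4: 88!=111
i=5: 14!=111
i=6: 49!=111
i=7: 91!=111
i=8: 35!=111
i=9: 29!=111

Not found, 10 comps


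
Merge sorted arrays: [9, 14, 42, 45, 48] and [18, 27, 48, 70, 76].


Take 9 from A
Take 14 from A
Take 18 from B
Take 27 from B
Take 42 from A
Take 45 from A
Take 48 from A

Merged: [9, 14, 18, 27, 42, 45, 48, 48, 70, 76]


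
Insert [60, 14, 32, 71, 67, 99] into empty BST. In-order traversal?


Insert 60: root
Insert 14: L from 60
Insert 32: L from 60 -> R from 14
Insert 71: R from 60
Insert 67: R from 60 -> L from 71
Insert 99: R from 60 -> R from 71

In-order: [14, 32, 60, 67, 71, 99]


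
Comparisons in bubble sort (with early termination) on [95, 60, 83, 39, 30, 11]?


Algorithm: bubble sort (with early termination)
Input: [95, 60, 83, 39, 30, 11]
Sorted: [11, 30, 39, 60, 83, 95]

15


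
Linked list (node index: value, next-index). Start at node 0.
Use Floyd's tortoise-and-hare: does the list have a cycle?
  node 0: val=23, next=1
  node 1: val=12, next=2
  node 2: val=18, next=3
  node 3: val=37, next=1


Floyd's tortoise (slow, +1) and hare (fast, +2):
  init: slow=0, fast=0
  step 1: slow=1, fast=2
  step 2: slow=2, fast=1
  step 3: slow=3, fast=3
  slow == fast at node 3: cycle detected

Cycle: yes


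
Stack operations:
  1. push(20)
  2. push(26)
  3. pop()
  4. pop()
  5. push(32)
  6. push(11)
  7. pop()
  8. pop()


push(20) -> [20]
push(26) -> [20, 26]
pop()->26, [20]
pop()->20, []
push(32) -> [32]
push(11) -> [32, 11]
pop()->11, [32]
pop()->32, []

Final stack: []


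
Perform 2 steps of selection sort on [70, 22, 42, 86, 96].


Initial: [70, 22, 42, 86, 96]
Step 1: min=22 at 1
  Swap: [22, 70, 42, 86, 96]
Step 2: min=42 at 2
  Swap: [22, 42, 70, 86, 96]

After 2 steps: [22, 42, 70, 86, 96]


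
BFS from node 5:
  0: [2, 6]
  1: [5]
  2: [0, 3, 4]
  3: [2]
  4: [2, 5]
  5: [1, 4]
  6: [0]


Visit 5, enqueue [1, 4]
Visit 1, enqueue []
Visit 4, enqueue [2]
Visit 2, enqueue [0, 3]
Visit 0, enqueue [6]
Visit 3, enqueue []
Visit 6, enqueue []

BFS order: [5, 1, 4, 2, 0, 3, 6]


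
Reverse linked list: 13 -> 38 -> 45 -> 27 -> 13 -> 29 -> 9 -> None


Step 1: curr=13, set curr.next=prev(None) | reversed so far: 13
Step 2: curr=38, set curr.next=prev(13) | reversed so far: 38 -> 13
Step 3: curr=45, set curr.next=prev(38) | reversed so far: 45 -> 38 -> 13
Step 4: curr=27, set curr.next=prev(45) | reversed so far: 27 -> 45 -> 38 -> 13
Step 5: curr=13, set curr.next=prev(27) | reversed so far: 13 -> 27 -> 45 -> 38 -> 13
Step 6: curr=29, set curr.next=prev(13) | reversed so far: 29 -> 13 -> 27 -> 45 -> 38 -> 13
Step 7: curr=9, set curr.next=prev(29) | reversed so far: 9 -> 29 -> 13 -> 27 -> 45 -> 38 -> 13

9 -> 29 -> 13 -> 27 -> 45 -> 38 -> 13 -> None


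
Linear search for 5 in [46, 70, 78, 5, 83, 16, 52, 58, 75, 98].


i=0: 46!=5
i=1: 70!=5
i=2: 78!=5
i=3: 5==5 found!

Found at 3, 4 comps


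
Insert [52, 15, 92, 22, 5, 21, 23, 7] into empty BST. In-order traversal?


Insert 52: root
Insert 15: L from 52
Insert 92: R from 52
Insert 22: L from 52 -> R from 15
Insert 5: L from 52 -> L from 15
Insert 21: L from 52 -> R from 15 -> L from 22
Insert 23: L from 52 -> R from 15 -> R from 22
Insert 7: L from 52 -> L from 15 -> R from 5

In-order: [5, 7, 15, 21, 22, 23, 52, 92]


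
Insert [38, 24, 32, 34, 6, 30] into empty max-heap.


Insert 38: [38]
Insert 24: [38, 24]
Insert 32: [38, 24, 32]
Insert 34: [38, 34, 32, 24]
Insert 6: [38, 34, 32, 24, 6]
Insert 30: [38, 34, 32, 24, 6, 30]

Final heap: [38, 34, 32, 24, 6, 30]


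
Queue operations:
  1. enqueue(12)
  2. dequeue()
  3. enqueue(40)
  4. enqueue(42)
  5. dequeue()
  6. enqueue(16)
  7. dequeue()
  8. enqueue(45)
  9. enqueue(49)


enqueue(12) -> [12]
dequeue()->12, []
enqueue(40) -> [40]
enqueue(42) -> [40, 42]
dequeue()->40, [42]
enqueue(16) -> [42, 16]
dequeue()->42, [16]
enqueue(45) -> [16, 45]
enqueue(49) -> [16, 45, 49]

Final queue: [16, 45, 49]


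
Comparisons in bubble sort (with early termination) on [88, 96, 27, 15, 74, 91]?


Algorithm: bubble sort (with early termination)
Input: [88, 96, 27, 15, 74, 91]
Sorted: [15, 27, 74, 88, 91, 96]

14


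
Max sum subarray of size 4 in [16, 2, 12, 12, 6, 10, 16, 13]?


[0:4]: 42
[1:5]: 32
[2:6]: 40
[3:7]: 44
[4:8]: 45

Max: 45 at [4:8]


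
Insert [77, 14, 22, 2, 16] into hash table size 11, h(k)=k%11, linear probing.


Insert 77: h=0 -> slot 0
Insert 14: h=3 -> slot 3
Insert 22: h=0, 1 probes -> slot 1
Insert 2: h=2 -> slot 2
Insert 16: h=5 -> slot 5

Table: [77, 22, 2, 14, None, 16, None, None, None, None, None]


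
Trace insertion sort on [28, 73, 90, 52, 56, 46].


Initial: [28, 73, 90, 52, 56, 46]
Insert 73: [28, 73, 90, 52, 56, 46]
Insert 90: [28, 73, 90, 52, 56, 46]
Insert 52: [28, 52, 73, 90, 56, 46]
Insert 56: [28, 52, 56, 73, 90, 46]
Insert 46: [28, 46, 52, 56, 73, 90]

Sorted: [28, 46, 52, 56, 73, 90]


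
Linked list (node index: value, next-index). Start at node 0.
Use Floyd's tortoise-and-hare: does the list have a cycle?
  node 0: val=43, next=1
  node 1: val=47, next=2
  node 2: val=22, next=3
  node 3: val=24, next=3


Floyd's tortoise (slow, +1) and hare (fast, +2):
  init: slow=0, fast=0
  step 1: slow=1, fast=2
  step 2: slow=2, fast=3
  step 3: slow=3, fast=3
  slow == fast at node 3: cycle detected

Cycle: yes


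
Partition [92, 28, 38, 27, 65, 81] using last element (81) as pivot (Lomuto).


Pivot: 81
  28 <= 81: swap -> [28, 92, 38, 27, 65, 81]
  38 <= 81: swap -> [28, 38, 92, 27, 65, 81]
  27 <= 81: swap -> [28, 38, 27, 92, 65, 81]
  65 <= 81: swap -> [28, 38, 27, 65, 92, 81]
Place pivot at 4: [28, 38, 27, 65, 81, 92]

Partitioned: [28, 38, 27, 65, 81, 92]


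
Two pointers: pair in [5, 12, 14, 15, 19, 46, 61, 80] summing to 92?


lo=0(5)+hi=7(80)=85
lo=1(12)+hi=7(80)=92

Yes: 12+80=92


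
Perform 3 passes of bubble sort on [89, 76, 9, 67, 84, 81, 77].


Initial: [89, 76, 9, 67, 84, 81, 77]
Pass 1: [76, 9, 67, 84, 81, 77, 89] (6 swaps)
Pass 2: [9, 67, 76, 81, 77, 84, 89] (4 swaps)
Pass 3: [9, 67, 76, 77, 81, 84, 89] (1 swaps)

After 3 passes: [9, 67, 76, 77, 81, 84, 89]


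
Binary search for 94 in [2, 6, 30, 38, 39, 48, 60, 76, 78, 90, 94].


Step 1: lo=0, hi=10, mid=5, val=48
Step 2: lo=6, hi=10, mid=8, val=78
Step 3: lo=9, hi=10, mid=9, val=90
Step 4: lo=10, hi=10, mid=10, val=94

Found at index 10


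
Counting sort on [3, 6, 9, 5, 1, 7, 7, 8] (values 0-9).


Input: [3, 6, 9, 5, 1, 7, 7, 8]
Counts: [0, 1, 0, 1, 0, 1, 1, 2, 1, 1]

Sorted: [1, 3, 5, 6, 7, 7, 8, 9]


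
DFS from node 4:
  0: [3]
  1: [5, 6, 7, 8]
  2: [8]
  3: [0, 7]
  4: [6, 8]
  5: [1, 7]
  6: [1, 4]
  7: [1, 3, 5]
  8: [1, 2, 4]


Visit 4, push [8, 6]
Visit 6, push [1]
Visit 1, push [8, 7, 5]
Visit 5, push [7]
Visit 7, push [3]
Visit 3, push [0]
Visit 0, push []
Visit 8, push [2]
Visit 2, push []

DFS order: [4, 6, 1, 5, 7, 3, 0, 8, 2]


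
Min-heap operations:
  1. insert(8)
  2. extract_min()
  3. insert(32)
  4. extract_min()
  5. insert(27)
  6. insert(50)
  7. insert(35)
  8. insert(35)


insert(8) -> [8]
extract_min()->8, []
insert(32) -> [32]
extract_min()->32, []
insert(27) -> [27]
insert(50) -> [27, 50]
insert(35) -> [27, 50, 35]
insert(35) -> [27, 35, 35, 50]

Final heap: [27, 35, 35, 50]


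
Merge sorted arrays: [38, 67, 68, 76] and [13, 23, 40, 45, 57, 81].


Take 13 from B
Take 23 from B
Take 38 from A
Take 40 from B
Take 45 from B
Take 57 from B
Take 67 from A
Take 68 from A
Take 76 from A

Merged: [13, 23, 38, 40, 45, 57, 67, 68, 76, 81]


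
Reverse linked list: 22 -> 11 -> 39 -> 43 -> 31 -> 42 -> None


Step 1: curr=22, set curr.next=prev(None) | reversed so far: 22
Step 2: curr=11, set curr.next=prev(22) | reversed so far: 11 -> 22
Step 3: curr=39, set curr.next=prev(11) | reversed so far: 39 -> 11 -> 22
Step 4: curr=43, set curr.next=prev(39) | reversed so far: 43 -> 39 -> 11 -> 22
Step 5: curr=31, set curr.next=prev(43) | reversed so far: 31 -> 43 -> 39 -> 11 -> 22
Step 6: curr=42, set curr.next=prev(31) | reversed so far: 42 -> 31 -> 43 -> 39 -> 11 -> 22

42 -> 31 -> 43 -> 39 -> 11 -> 22 -> None


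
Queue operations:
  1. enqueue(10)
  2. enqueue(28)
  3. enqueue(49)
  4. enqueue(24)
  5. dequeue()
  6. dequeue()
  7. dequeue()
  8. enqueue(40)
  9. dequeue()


enqueue(10) -> [10]
enqueue(28) -> [10, 28]
enqueue(49) -> [10, 28, 49]
enqueue(24) -> [10, 28, 49, 24]
dequeue()->10, [28, 49, 24]
dequeue()->28, [49, 24]
dequeue()->49, [24]
enqueue(40) -> [24, 40]
dequeue()->24, [40]

Final queue: [40]


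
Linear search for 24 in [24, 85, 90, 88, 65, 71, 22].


i=0: 24==24 found!

Found at 0, 1 comps


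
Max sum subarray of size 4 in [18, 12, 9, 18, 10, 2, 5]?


[0:4]: 57
[1:5]: 49
[2:6]: 39
[3:7]: 35

Max: 57 at [0:4]


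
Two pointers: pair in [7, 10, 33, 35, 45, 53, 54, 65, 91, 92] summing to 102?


lo=0(7)+hi=9(92)=99
lo=1(10)+hi=9(92)=102

Yes: 10+92=102


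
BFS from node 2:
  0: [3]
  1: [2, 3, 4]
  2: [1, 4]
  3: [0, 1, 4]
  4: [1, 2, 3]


Visit 2, enqueue [1, 4]
Visit 1, enqueue [3]
Visit 4, enqueue []
Visit 3, enqueue [0]
Visit 0, enqueue []

BFS order: [2, 1, 4, 3, 0]


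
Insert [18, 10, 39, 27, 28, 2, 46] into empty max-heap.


Insert 18: [18]
Insert 10: [18, 10]
Insert 39: [39, 10, 18]
Insert 27: [39, 27, 18, 10]
Insert 28: [39, 28, 18, 10, 27]
Insert 2: [39, 28, 18, 10, 27, 2]
Insert 46: [46, 28, 39, 10, 27, 2, 18]

Final heap: [46, 28, 39, 10, 27, 2, 18]


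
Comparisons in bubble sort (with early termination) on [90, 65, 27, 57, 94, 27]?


Algorithm: bubble sort (with early termination)
Input: [90, 65, 27, 57, 94, 27]
Sorted: [27, 27, 57, 65, 90, 94]

15


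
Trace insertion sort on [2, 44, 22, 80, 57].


Initial: [2, 44, 22, 80, 57]
Insert 44: [2, 44, 22, 80, 57]
Insert 22: [2, 22, 44, 80, 57]
Insert 80: [2, 22, 44, 80, 57]
Insert 57: [2, 22, 44, 57, 80]

Sorted: [2, 22, 44, 57, 80]


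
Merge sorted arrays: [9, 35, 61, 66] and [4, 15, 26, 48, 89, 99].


Take 4 from B
Take 9 from A
Take 15 from B
Take 26 from B
Take 35 from A
Take 48 from B
Take 61 from A
Take 66 from A

Merged: [4, 9, 15, 26, 35, 48, 61, 66, 89, 99]


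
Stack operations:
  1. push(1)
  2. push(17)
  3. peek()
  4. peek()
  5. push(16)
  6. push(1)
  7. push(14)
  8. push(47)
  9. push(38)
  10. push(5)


push(1) -> [1]
push(17) -> [1, 17]
peek()->17
peek()->17
push(16) -> [1, 17, 16]
push(1) -> [1, 17, 16, 1]
push(14) -> [1, 17, 16, 1, 14]
push(47) -> [1, 17, 16, 1, 14, 47]
push(38) -> [1, 17, 16, 1, 14, 47, 38]
push(5) -> [1, 17, 16, 1, 14, 47, 38, 5]

Final stack: [1, 17, 16, 1, 14, 47, 38, 5]


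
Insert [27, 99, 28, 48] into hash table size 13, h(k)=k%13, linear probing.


Insert 27: h=1 -> slot 1
Insert 99: h=8 -> slot 8
Insert 28: h=2 -> slot 2
Insert 48: h=9 -> slot 9

Table: [None, 27, 28, None, None, None, None, None, 99, 48, None, None, None]


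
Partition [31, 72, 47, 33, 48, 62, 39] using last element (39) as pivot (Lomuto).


Pivot: 39
  31 <= 39: advance i (no swap)
  33 <= 39: swap -> [31, 33, 47, 72, 48, 62, 39]
Place pivot at 2: [31, 33, 39, 72, 48, 62, 47]

Partitioned: [31, 33, 39, 72, 48, 62, 47]


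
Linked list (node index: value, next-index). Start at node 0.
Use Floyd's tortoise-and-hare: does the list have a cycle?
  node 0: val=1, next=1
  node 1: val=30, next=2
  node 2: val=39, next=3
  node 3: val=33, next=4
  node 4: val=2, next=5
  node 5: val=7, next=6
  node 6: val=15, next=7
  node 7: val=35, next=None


Floyd's tortoise (slow, +1) and hare (fast, +2):
  init: slow=0, fast=0
  step 1: slow=1, fast=2
  step 2: slow=2, fast=4
  step 3: slow=3, fast=6
  step 4: fast 6->7->None, no cycle

Cycle: no


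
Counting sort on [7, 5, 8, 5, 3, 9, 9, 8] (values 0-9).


Input: [7, 5, 8, 5, 3, 9, 9, 8]
Counts: [0, 0, 0, 1, 0, 2, 0, 1, 2, 2]

Sorted: [3, 5, 5, 7, 8, 8, 9, 9]


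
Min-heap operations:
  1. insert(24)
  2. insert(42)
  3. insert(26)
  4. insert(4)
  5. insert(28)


insert(24) -> [24]
insert(42) -> [24, 42]
insert(26) -> [24, 42, 26]
insert(4) -> [4, 24, 26, 42]
insert(28) -> [4, 24, 26, 42, 28]

Final heap: [4, 24, 26, 42, 28]


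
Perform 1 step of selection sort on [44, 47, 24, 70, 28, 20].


Initial: [44, 47, 24, 70, 28, 20]
Step 1: min=20 at 5
  Swap: [20, 47, 24, 70, 28, 44]

After 1 step: [20, 47, 24, 70, 28, 44]


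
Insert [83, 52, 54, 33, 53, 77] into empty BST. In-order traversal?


Insert 83: root
Insert 52: L from 83
Insert 54: L from 83 -> R from 52
Insert 33: L from 83 -> L from 52
Insert 53: L from 83 -> R from 52 -> L from 54
Insert 77: L from 83 -> R from 52 -> R from 54

In-order: [33, 52, 53, 54, 77, 83]


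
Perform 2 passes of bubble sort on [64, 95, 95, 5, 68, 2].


Initial: [64, 95, 95, 5, 68, 2]
Pass 1: [64, 95, 5, 68, 2, 95] (3 swaps)
Pass 2: [64, 5, 68, 2, 95, 95] (3 swaps)

After 2 passes: [64, 5, 68, 2, 95, 95]


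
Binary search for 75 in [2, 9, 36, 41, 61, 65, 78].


Step 1: lo=0, hi=6, mid=3, val=41
Step 2: lo=4, hi=6, mid=5, val=65
Step 3: lo=6, hi=6, mid=6, val=78

Not found


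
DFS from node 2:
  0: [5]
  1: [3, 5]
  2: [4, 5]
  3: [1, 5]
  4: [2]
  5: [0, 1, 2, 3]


Visit 2, push [5, 4]
Visit 4, push []
Visit 5, push [3, 1, 0]
Visit 0, push []
Visit 1, push [3]
Visit 3, push []

DFS order: [2, 4, 5, 0, 1, 3]


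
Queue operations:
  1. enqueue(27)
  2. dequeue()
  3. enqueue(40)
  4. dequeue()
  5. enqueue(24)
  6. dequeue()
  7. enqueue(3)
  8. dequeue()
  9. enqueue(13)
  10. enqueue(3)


enqueue(27) -> [27]
dequeue()->27, []
enqueue(40) -> [40]
dequeue()->40, []
enqueue(24) -> [24]
dequeue()->24, []
enqueue(3) -> [3]
dequeue()->3, []
enqueue(13) -> [13]
enqueue(3) -> [13, 3]

Final queue: [13, 3]


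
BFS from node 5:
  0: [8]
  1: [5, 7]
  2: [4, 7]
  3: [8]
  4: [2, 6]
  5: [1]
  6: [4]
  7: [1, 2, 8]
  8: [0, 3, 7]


Visit 5, enqueue [1]
Visit 1, enqueue [7]
Visit 7, enqueue [2, 8]
Visit 2, enqueue [4]
Visit 8, enqueue [0, 3]
Visit 4, enqueue [6]
Visit 0, enqueue []
Visit 3, enqueue []
Visit 6, enqueue []

BFS order: [5, 1, 7, 2, 8, 4, 0, 3, 6]


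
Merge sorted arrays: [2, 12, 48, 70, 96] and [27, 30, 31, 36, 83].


Take 2 from A
Take 12 from A
Take 27 from B
Take 30 from B
Take 31 from B
Take 36 from B
Take 48 from A
Take 70 from A
Take 83 from B

Merged: [2, 12, 27, 30, 31, 36, 48, 70, 83, 96]


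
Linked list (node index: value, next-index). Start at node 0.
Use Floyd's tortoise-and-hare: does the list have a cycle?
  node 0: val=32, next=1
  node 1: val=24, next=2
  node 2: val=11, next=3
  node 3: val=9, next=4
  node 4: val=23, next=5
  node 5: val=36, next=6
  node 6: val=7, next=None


Floyd's tortoise (slow, +1) and hare (fast, +2):
  init: slow=0, fast=0
  step 1: slow=1, fast=2
  step 2: slow=2, fast=4
  step 3: slow=3, fast=6
  step 4: fast -> None, no cycle

Cycle: no


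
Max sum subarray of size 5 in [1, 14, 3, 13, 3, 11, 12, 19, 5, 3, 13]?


[0:5]: 34
[1:6]: 44
[2:7]: 42
[3:8]: 58
[4:9]: 50
[5:10]: 50
[6:11]: 52

Max: 58 at [3:8]


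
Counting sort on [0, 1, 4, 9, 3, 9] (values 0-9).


Input: [0, 1, 4, 9, 3, 9]
Counts: [1, 1, 0, 1, 1, 0, 0, 0, 0, 2]

Sorted: [0, 1, 3, 4, 9, 9]


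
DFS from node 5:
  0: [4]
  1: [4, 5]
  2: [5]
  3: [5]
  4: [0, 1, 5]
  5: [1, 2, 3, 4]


Visit 5, push [4, 3, 2, 1]
Visit 1, push [4]
Visit 4, push [0]
Visit 0, push []
Visit 2, push []
Visit 3, push []

DFS order: [5, 1, 4, 0, 2, 3]


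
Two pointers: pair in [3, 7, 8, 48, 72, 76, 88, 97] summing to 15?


lo=0(3)+hi=7(97)=100
lo=0(3)+hi=6(88)=91
lo=0(3)+hi=5(76)=79
lo=0(3)+hi=4(72)=75
lo=0(3)+hi=3(48)=51
lo=0(3)+hi=2(8)=11
lo=1(7)+hi=2(8)=15

Yes: 7+8=15


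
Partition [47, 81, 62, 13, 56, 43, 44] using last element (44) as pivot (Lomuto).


Pivot: 44
  13 <= 44: swap -> [13, 81, 62, 47, 56, 43, 44]
  43 <= 44: swap -> [13, 43, 62, 47, 56, 81, 44]
Place pivot at 2: [13, 43, 44, 47, 56, 81, 62]

Partitioned: [13, 43, 44, 47, 56, 81, 62]


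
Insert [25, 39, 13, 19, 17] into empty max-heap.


Insert 25: [25]
Insert 39: [39, 25]
Insert 13: [39, 25, 13]
Insert 19: [39, 25, 13, 19]
Insert 17: [39, 25, 13, 19, 17]

Final heap: [39, 25, 13, 19, 17]


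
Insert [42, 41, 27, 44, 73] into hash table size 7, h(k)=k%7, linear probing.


Insert 42: h=0 -> slot 0
Insert 41: h=6 -> slot 6
Insert 27: h=6, 2 probes -> slot 1
Insert 44: h=2 -> slot 2
Insert 73: h=3 -> slot 3

Table: [42, 27, 44, 73, None, None, 41]


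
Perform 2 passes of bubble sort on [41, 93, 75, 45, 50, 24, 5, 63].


Initial: [41, 93, 75, 45, 50, 24, 5, 63]
Pass 1: [41, 75, 45, 50, 24, 5, 63, 93] (6 swaps)
Pass 2: [41, 45, 50, 24, 5, 63, 75, 93] (5 swaps)

After 2 passes: [41, 45, 50, 24, 5, 63, 75, 93]


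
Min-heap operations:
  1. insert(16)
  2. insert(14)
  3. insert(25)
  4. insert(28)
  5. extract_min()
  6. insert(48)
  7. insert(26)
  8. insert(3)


insert(16) -> [16]
insert(14) -> [14, 16]
insert(25) -> [14, 16, 25]
insert(28) -> [14, 16, 25, 28]
extract_min()->14, [16, 28, 25]
insert(48) -> [16, 28, 25, 48]
insert(26) -> [16, 26, 25, 48, 28]
insert(3) -> [3, 26, 16, 48, 28, 25]

Final heap: [3, 26, 16, 48, 28, 25]


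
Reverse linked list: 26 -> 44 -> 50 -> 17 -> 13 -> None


Step 1: curr=26, set curr.next=prev(None) | reversed so far: 26
Step 2: curr=44, set curr.next=prev(26) | reversed so far: 44 -> 26
Step 3: curr=50, set curr.next=prev(44) | reversed so far: 50 -> 44 -> 26
Step 4: curr=17, set curr.next=prev(50) | reversed so far: 17 -> 50 -> 44 -> 26
Step 5: curr=13, set curr.next=prev(17) | reversed so far: 13 -> 17 -> 50 -> 44 -> 26

13 -> 17 -> 50 -> 44 -> 26 -> None


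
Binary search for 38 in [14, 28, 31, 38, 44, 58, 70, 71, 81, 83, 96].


Step 1: lo=0, hi=10, mid=5, val=58
Step 2: lo=0, hi=4, mid=2, val=31
Step 3: lo=3, hi=4, mid=3, val=38

Found at index 3


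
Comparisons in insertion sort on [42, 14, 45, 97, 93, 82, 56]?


Algorithm: insertion sort
Input: [42, 14, 45, 97, 93, 82, 56]
Sorted: [14, 42, 45, 56, 82, 93, 97]

12


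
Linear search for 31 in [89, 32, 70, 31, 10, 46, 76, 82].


i=0: 89!=31
i=1: 32!=31
i=2: 70!=31
i=3: 31==31 found!

Found at 3, 4 comps


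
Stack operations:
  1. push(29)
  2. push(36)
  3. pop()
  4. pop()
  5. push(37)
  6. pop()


push(29) -> [29]
push(36) -> [29, 36]
pop()->36, [29]
pop()->29, []
push(37) -> [37]
pop()->37, []

Final stack: []


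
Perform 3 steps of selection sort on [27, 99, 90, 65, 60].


Initial: [27, 99, 90, 65, 60]
Step 1: min=27 at 0
  Swap: [27, 99, 90, 65, 60]
Step 2: min=60 at 4
  Swap: [27, 60, 90, 65, 99]
Step 3: min=65 at 3
  Swap: [27, 60, 65, 90, 99]

After 3 steps: [27, 60, 65, 90, 99]


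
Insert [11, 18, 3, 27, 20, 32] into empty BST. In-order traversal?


Insert 11: root
Insert 18: R from 11
Insert 3: L from 11
Insert 27: R from 11 -> R from 18
Insert 20: R from 11 -> R from 18 -> L from 27
Insert 32: R from 11 -> R from 18 -> R from 27

In-order: [3, 11, 18, 20, 27, 32]


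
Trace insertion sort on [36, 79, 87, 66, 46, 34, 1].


Initial: [36, 79, 87, 66, 46, 34, 1]
Insert 79: [36, 79, 87, 66, 46, 34, 1]
Insert 87: [36, 79, 87, 66, 46, 34, 1]
Insert 66: [36, 66, 79, 87, 46, 34, 1]
Insert 46: [36, 46, 66, 79, 87, 34, 1]
Insert 34: [34, 36, 46, 66, 79, 87, 1]
Insert 1: [1, 34, 36, 46, 66, 79, 87]

Sorted: [1, 34, 36, 46, 66, 79, 87]


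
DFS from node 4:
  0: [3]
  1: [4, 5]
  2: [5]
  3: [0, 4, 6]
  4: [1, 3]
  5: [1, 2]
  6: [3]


Visit 4, push [3, 1]
Visit 1, push [5]
Visit 5, push [2]
Visit 2, push []
Visit 3, push [6, 0]
Visit 0, push []
Visit 6, push []

DFS order: [4, 1, 5, 2, 3, 0, 6]


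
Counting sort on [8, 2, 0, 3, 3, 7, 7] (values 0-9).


Input: [8, 2, 0, 3, 3, 7, 7]
Counts: [1, 0, 1, 2, 0, 0, 0, 2, 1, 0]

Sorted: [0, 2, 3, 3, 7, 7, 8]


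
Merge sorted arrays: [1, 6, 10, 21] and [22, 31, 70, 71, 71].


Take 1 from A
Take 6 from A
Take 10 from A
Take 21 from A

Merged: [1, 6, 10, 21, 22, 31, 70, 71, 71]


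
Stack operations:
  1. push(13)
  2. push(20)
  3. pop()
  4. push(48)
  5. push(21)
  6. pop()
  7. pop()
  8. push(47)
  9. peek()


push(13) -> [13]
push(20) -> [13, 20]
pop()->20, [13]
push(48) -> [13, 48]
push(21) -> [13, 48, 21]
pop()->21, [13, 48]
pop()->48, [13]
push(47) -> [13, 47]
peek()->47

Final stack: [13, 47]


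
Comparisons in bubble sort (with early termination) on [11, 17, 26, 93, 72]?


Algorithm: bubble sort (with early termination)
Input: [11, 17, 26, 93, 72]
Sorted: [11, 17, 26, 72, 93]

7


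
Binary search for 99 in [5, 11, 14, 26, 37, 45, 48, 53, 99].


Step 1: lo=0, hi=8, mid=4, val=37
Step 2: lo=5, hi=8, mid=6, val=48
Step 3: lo=7, hi=8, mid=7, val=53
Step 4: lo=8, hi=8, mid=8, val=99

Found at index 8


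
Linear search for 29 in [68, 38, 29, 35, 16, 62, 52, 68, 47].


i=0: 68!=29
i=1: 38!=29
i=2: 29==29 found!

Found at 2, 3 comps


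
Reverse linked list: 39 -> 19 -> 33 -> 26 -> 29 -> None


Step 1: curr=39, set curr.next=prev(None) | reversed so far: 39
Step 2: curr=19, set curr.next=prev(39) | reversed so far: 19 -> 39
Step 3: curr=33, set curr.next=prev(19) | reversed so far: 33 -> 19 -> 39
Step 4: curr=26, set curr.next=prev(33) | reversed so far: 26 -> 33 -> 19 -> 39
Step 5: curr=29, set curr.next=prev(26) | reversed so far: 29 -> 26 -> 33 -> 19 -> 39

29 -> 26 -> 33 -> 19 -> 39 -> None


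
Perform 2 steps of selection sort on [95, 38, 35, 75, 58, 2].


Initial: [95, 38, 35, 75, 58, 2]
Step 1: min=2 at 5
  Swap: [2, 38, 35, 75, 58, 95]
Step 2: min=35 at 2
  Swap: [2, 35, 38, 75, 58, 95]

After 2 steps: [2, 35, 38, 75, 58, 95]


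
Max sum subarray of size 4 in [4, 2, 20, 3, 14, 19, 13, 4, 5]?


[0:4]: 29
[1:5]: 39
[2:6]: 56
[3:7]: 49
[4:8]: 50
[5:9]: 41

Max: 56 at [2:6]


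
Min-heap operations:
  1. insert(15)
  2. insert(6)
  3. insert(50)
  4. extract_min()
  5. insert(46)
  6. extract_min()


insert(15) -> [15]
insert(6) -> [6, 15]
insert(50) -> [6, 15, 50]
extract_min()->6, [15, 50]
insert(46) -> [15, 50, 46]
extract_min()->15, [46, 50]

Final heap: [46, 50]


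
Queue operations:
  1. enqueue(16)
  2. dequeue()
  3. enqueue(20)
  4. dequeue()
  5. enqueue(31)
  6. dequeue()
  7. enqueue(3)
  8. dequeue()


enqueue(16) -> [16]
dequeue()->16, []
enqueue(20) -> [20]
dequeue()->20, []
enqueue(31) -> [31]
dequeue()->31, []
enqueue(3) -> [3]
dequeue()->3, []

Final queue: []


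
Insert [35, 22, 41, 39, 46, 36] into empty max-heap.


Insert 35: [35]
Insert 22: [35, 22]
Insert 41: [41, 22, 35]
Insert 39: [41, 39, 35, 22]
Insert 46: [46, 41, 35, 22, 39]
Insert 36: [46, 41, 36, 22, 39, 35]

Final heap: [46, 41, 36, 22, 39, 35]


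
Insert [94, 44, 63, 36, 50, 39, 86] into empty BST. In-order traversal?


Insert 94: root
Insert 44: L from 94
Insert 63: L from 94 -> R from 44
Insert 36: L from 94 -> L from 44
Insert 50: L from 94 -> R from 44 -> L from 63
Insert 39: L from 94 -> L from 44 -> R from 36
Insert 86: L from 94 -> R from 44 -> R from 63

In-order: [36, 39, 44, 50, 63, 86, 94]


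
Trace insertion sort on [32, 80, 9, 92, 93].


Initial: [32, 80, 9, 92, 93]
Insert 80: [32, 80, 9, 92, 93]
Insert 9: [9, 32, 80, 92, 93]
Insert 92: [9, 32, 80, 92, 93]
Insert 93: [9, 32, 80, 92, 93]

Sorted: [9, 32, 80, 92, 93]


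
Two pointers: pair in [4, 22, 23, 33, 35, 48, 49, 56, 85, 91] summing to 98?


lo=0(4)+hi=9(91)=95
lo=1(22)+hi=9(91)=113
lo=1(22)+hi=8(85)=107
lo=1(22)+hi=7(56)=78
lo=2(23)+hi=7(56)=79
lo=3(33)+hi=7(56)=89
lo=4(35)+hi=7(56)=91
lo=5(48)+hi=7(56)=104
lo=5(48)+hi=6(49)=97

No pair found


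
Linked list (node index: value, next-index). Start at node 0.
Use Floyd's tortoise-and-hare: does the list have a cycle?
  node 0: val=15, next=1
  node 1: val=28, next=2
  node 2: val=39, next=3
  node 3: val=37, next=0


Floyd's tortoise (slow, +1) and hare (fast, +2):
  init: slow=0, fast=0
  step 1: slow=1, fast=2
  step 2: slow=2, fast=0
  step 3: slow=3, fast=2
  step 4: slow=0, fast=0
  slow == fast at node 0: cycle detected

Cycle: yes


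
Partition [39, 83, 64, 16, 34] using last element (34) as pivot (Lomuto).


Pivot: 34
  16 <= 34: swap -> [16, 83, 64, 39, 34]
Place pivot at 1: [16, 34, 64, 39, 83]

Partitioned: [16, 34, 64, 39, 83]


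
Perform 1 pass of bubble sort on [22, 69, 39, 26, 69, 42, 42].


Initial: [22, 69, 39, 26, 69, 42, 42]
Pass 1: [22, 39, 26, 69, 42, 42, 69] (4 swaps)

After 1 pass: [22, 39, 26, 69, 42, 42, 69]


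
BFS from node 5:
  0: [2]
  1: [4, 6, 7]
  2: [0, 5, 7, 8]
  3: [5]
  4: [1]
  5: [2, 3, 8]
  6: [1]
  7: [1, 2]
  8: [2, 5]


Visit 5, enqueue [2, 3, 8]
Visit 2, enqueue [0, 7]
Visit 3, enqueue []
Visit 8, enqueue []
Visit 0, enqueue []
Visit 7, enqueue [1]
Visit 1, enqueue [4, 6]
Visit 4, enqueue []
Visit 6, enqueue []

BFS order: [5, 2, 3, 8, 0, 7, 1, 4, 6]


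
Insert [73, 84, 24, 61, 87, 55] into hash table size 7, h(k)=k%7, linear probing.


Insert 73: h=3 -> slot 3
Insert 84: h=0 -> slot 0
Insert 24: h=3, 1 probes -> slot 4
Insert 61: h=5 -> slot 5
Insert 87: h=3, 3 probes -> slot 6
Insert 55: h=6, 2 probes -> slot 1

Table: [84, 55, None, 73, 24, 61, 87]


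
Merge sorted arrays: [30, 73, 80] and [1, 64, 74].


Take 1 from B
Take 30 from A
Take 64 from B
Take 73 from A
Take 74 from B

Merged: [1, 30, 64, 73, 74, 80]


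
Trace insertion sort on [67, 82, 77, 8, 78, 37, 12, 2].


Initial: [67, 82, 77, 8, 78, 37, 12, 2]
Insert 82: [67, 82, 77, 8, 78, 37, 12, 2]
Insert 77: [67, 77, 82, 8, 78, 37, 12, 2]
Insert 8: [8, 67, 77, 82, 78, 37, 12, 2]
Insert 78: [8, 67, 77, 78, 82, 37, 12, 2]
Insert 37: [8, 37, 67, 77, 78, 82, 12, 2]
Insert 12: [8, 12, 37, 67, 77, 78, 82, 2]
Insert 2: [2, 8, 12, 37, 67, 77, 78, 82]

Sorted: [2, 8, 12, 37, 67, 77, 78, 82]


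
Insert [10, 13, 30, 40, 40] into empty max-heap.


Insert 10: [10]
Insert 13: [13, 10]
Insert 30: [30, 10, 13]
Insert 40: [40, 30, 13, 10]
Insert 40: [40, 40, 13, 10, 30]

Final heap: [40, 40, 13, 10, 30]


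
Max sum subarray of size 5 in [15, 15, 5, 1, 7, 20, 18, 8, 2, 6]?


[0:5]: 43
[1:6]: 48
[2:7]: 51
[3:8]: 54
[4:9]: 55
[5:10]: 54

Max: 55 at [4:9]


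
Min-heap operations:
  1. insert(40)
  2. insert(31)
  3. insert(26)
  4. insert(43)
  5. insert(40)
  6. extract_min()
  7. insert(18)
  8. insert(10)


insert(40) -> [40]
insert(31) -> [31, 40]
insert(26) -> [26, 40, 31]
insert(43) -> [26, 40, 31, 43]
insert(40) -> [26, 40, 31, 43, 40]
extract_min()->26, [31, 40, 40, 43]
insert(18) -> [18, 31, 40, 43, 40]
insert(10) -> [10, 31, 18, 43, 40, 40]

Final heap: [10, 31, 18, 43, 40, 40]


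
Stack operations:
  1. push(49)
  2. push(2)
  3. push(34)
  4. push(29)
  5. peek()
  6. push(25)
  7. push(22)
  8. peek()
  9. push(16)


push(49) -> [49]
push(2) -> [49, 2]
push(34) -> [49, 2, 34]
push(29) -> [49, 2, 34, 29]
peek()->29
push(25) -> [49, 2, 34, 29, 25]
push(22) -> [49, 2, 34, 29, 25, 22]
peek()->22
push(16) -> [49, 2, 34, 29, 25, 22, 16]

Final stack: [49, 2, 34, 29, 25, 22, 16]


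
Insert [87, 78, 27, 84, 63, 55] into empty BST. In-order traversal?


Insert 87: root
Insert 78: L from 87
Insert 27: L from 87 -> L from 78
Insert 84: L from 87 -> R from 78
Insert 63: L from 87 -> L from 78 -> R from 27
Insert 55: L from 87 -> L from 78 -> R from 27 -> L from 63

In-order: [27, 55, 63, 78, 84, 87]


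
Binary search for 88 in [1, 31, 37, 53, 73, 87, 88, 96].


Step 1: lo=0, hi=7, mid=3, val=53
Step 2: lo=4, hi=7, mid=5, val=87
Step 3: lo=6, hi=7, mid=6, val=88

Found at index 6


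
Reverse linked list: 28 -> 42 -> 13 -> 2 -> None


Step 1: curr=28, set curr.next=prev(None) | reversed so far: 28
Step 2: curr=42, set curr.next=prev(28) | reversed so far: 42 -> 28
Step 3: curr=13, set curr.next=prev(42) | reversed so far: 13 -> 42 -> 28
Step 4: curr=2, set curr.next=prev(13) | reversed so far: 2 -> 13 -> 42 -> 28

2 -> 13 -> 42 -> 28 -> None


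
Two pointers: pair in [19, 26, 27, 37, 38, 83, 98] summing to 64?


lo=0(19)+hi=6(98)=117
lo=0(19)+hi=5(83)=102
lo=0(19)+hi=4(38)=57
lo=1(26)+hi=4(38)=64

Yes: 26+38=64


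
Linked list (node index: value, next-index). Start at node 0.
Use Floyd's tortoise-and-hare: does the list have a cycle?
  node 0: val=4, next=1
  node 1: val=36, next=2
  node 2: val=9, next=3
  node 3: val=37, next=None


Floyd's tortoise (slow, +1) and hare (fast, +2):
  init: slow=0, fast=0
  step 1: slow=1, fast=2
  step 2: fast 2->3->None, no cycle

Cycle: no


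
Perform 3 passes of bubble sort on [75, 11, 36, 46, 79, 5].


Initial: [75, 11, 36, 46, 79, 5]
Pass 1: [11, 36, 46, 75, 5, 79] (4 swaps)
Pass 2: [11, 36, 46, 5, 75, 79] (1 swaps)
Pass 3: [11, 36, 5, 46, 75, 79] (1 swaps)

After 3 passes: [11, 36, 5, 46, 75, 79]


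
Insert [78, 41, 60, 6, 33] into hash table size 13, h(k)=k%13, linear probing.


Insert 78: h=0 -> slot 0
Insert 41: h=2 -> slot 2
Insert 60: h=8 -> slot 8
Insert 6: h=6 -> slot 6
Insert 33: h=7 -> slot 7

Table: [78, None, 41, None, None, None, 6, 33, 60, None, None, None, None]


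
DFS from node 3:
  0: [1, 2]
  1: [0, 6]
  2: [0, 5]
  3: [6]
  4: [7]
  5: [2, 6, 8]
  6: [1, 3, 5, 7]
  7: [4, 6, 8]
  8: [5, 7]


Visit 3, push [6]
Visit 6, push [7, 5, 1]
Visit 1, push [0]
Visit 0, push [2]
Visit 2, push [5]
Visit 5, push [8]
Visit 8, push [7]
Visit 7, push [4]
Visit 4, push []

DFS order: [3, 6, 1, 0, 2, 5, 8, 7, 4]


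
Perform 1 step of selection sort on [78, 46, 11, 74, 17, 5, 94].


Initial: [78, 46, 11, 74, 17, 5, 94]
Step 1: min=5 at 5
  Swap: [5, 46, 11, 74, 17, 78, 94]

After 1 step: [5, 46, 11, 74, 17, 78, 94]


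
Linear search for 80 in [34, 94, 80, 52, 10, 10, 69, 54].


i=0: 34!=80
i=1: 94!=80
i=2: 80==80 found!

Found at 2, 3 comps


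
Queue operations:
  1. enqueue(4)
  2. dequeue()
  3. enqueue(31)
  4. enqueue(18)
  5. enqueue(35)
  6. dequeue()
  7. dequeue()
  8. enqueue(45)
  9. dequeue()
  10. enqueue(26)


enqueue(4) -> [4]
dequeue()->4, []
enqueue(31) -> [31]
enqueue(18) -> [31, 18]
enqueue(35) -> [31, 18, 35]
dequeue()->31, [18, 35]
dequeue()->18, [35]
enqueue(45) -> [35, 45]
dequeue()->35, [45]
enqueue(26) -> [45, 26]

Final queue: [45, 26]


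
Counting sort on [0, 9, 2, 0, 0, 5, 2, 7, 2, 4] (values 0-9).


Input: [0, 9, 2, 0, 0, 5, 2, 7, 2, 4]
Counts: [3, 0, 3, 0, 1, 1, 0, 1, 0, 1]

Sorted: [0, 0, 0, 2, 2, 2, 4, 5, 7, 9]


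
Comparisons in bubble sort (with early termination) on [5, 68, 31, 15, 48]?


Algorithm: bubble sort (with early termination)
Input: [5, 68, 31, 15, 48]
Sorted: [5, 15, 31, 48, 68]

9


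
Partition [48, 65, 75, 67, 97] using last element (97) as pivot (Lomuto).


Pivot: 97
  48 <= 97: advance i (no swap)
  65 <= 97: advance i (no swap)
  75 <= 97: advance i (no swap)
  67 <= 97: advance i (no swap)
Place pivot at 4: [48, 65, 75, 67, 97]

Partitioned: [48, 65, 75, 67, 97]


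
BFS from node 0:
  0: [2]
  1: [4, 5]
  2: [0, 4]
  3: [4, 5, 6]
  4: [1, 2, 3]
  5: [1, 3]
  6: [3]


Visit 0, enqueue [2]
Visit 2, enqueue [4]
Visit 4, enqueue [1, 3]
Visit 1, enqueue [5]
Visit 3, enqueue [6]
Visit 5, enqueue []
Visit 6, enqueue []

BFS order: [0, 2, 4, 1, 3, 5, 6]


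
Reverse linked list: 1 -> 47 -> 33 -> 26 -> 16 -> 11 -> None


Step 1: curr=1, set curr.next=prev(None) | reversed so far: 1
Step 2: curr=47, set curr.next=prev(1) | reversed so far: 47 -> 1
Step 3: curr=33, set curr.next=prev(47) | reversed so far: 33 -> 47 -> 1
Step 4: curr=26, set curr.next=prev(33) | reversed so far: 26 -> 33 -> 47 -> 1
Step 5: curr=16, set curr.next=prev(26) | reversed so far: 16 -> 26 -> 33 -> 47 -> 1
Step 6: curr=11, set curr.next=prev(16) | reversed so far: 11 -> 16 -> 26 -> 33 -> 47 -> 1

11 -> 16 -> 26 -> 33 -> 47 -> 1 -> None


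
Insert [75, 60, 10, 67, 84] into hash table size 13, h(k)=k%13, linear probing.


Insert 75: h=10 -> slot 10
Insert 60: h=8 -> slot 8
Insert 10: h=10, 1 probes -> slot 11
Insert 67: h=2 -> slot 2
Insert 84: h=6 -> slot 6

Table: [None, None, 67, None, None, None, 84, None, 60, None, 75, 10, None]


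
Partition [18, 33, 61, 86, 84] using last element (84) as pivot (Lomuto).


Pivot: 84
  18 <= 84: advance i (no swap)
  33 <= 84: advance i (no swap)
  61 <= 84: advance i (no swap)
Place pivot at 3: [18, 33, 61, 84, 86]

Partitioned: [18, 33, 61, 84, 86]


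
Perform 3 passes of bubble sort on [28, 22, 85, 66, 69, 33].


Initial: [28, 22, 85, 66, 69, 33]
Pass 1: [22, 28, 66, 69, 33, 85] (4 swaps)
Pass 2: [22, 28, 66, 33, 69, 85] (1 swaps)
Pass 3: [22, 28, 33, 66, 69, 85] (1 swaps)

After 3 passes: [22, 28, 33, 66, 69, 85]


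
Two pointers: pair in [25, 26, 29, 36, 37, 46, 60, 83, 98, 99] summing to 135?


lo=0(25)+hi=9(99)=124
lo=1(26)+hi=9(99)=125
lo=2(29)+hi=9(99)=128
lo=3(36)+hi=9(99)=135

Yes: 36+99=135


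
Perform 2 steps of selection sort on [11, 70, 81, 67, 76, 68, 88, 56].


Initial: [11, 70, 81, 67, 76, 68, 88, 56]
Step 1: min=11 at 0
  Swap: [11, 70, 81, 67, 76, 68, 88, 56]
Step 2: min=56 at 7
  Swap: [11, 56, 81, 67, 76, 68, 88, 70]

After 2 steps: [11, 56, 81, 67, 76, 68, 88, 70]


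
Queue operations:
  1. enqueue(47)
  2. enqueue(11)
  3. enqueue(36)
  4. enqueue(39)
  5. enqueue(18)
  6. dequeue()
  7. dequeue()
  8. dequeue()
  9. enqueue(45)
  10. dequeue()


enqueue(47) -> [47]
enqueue(11) -> [47, 11]
enqueue(36) -> [47, 11, 36]
enqueue(39) -> [47, 11, 36, 39]
enqueue(18) -> [47, 11, 36, 39, 18]
dequeue()->47, [11, 36, 39, 18]
dequeue()->11, [36, 39, 18]
dequeue()->36, [39, 18]
enqueue(45) -> [39, 18, 45]
dequeue()->39, [18, 45]

Final queue: [18, 45]


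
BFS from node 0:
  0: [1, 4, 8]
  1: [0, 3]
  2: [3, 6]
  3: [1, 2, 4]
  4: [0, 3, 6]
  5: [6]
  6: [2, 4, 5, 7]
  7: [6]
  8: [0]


Visit 0, enqueue [1, 4, 8]
Visit 1, enqueue [3]
Visit 4, enqueue [6]
Visit 8, enqueue []
Visit 3, enqueue [2]
Visit 6, enqueue [5, 7]
Visit 2, enqueue []
Visit 5, enqueue []
Visit 7, enqueue []

BFS order: [0, 1, 4, 8, 3, 6, 2, 5, 7]


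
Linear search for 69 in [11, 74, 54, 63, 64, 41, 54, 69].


i=0: 11!=69
i=1: 74!=69
i=2: 54!=69
i=3: 63!=69
i=4: 64!=69
i=5: 41!=69
i=6: 54!=69
i=7: 69==69 found!

Found at 7, 8 comps


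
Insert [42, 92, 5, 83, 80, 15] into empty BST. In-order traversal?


Insert 42: root
Insert 92: R from 42
Insert 5: L from 42
Insert 83: R from 42 -> L from 92
Insert 80: R from 42 -> L from 92 -> L from 83
Insert 15: L from 42 -> R from 5

In-order: [5, 15, 42, 80, 83, 92]


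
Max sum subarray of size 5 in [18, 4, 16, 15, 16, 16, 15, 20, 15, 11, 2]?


[0:5]: 69
[1:6]: 67
[2:7]: 78
[3:8]: 82
[4:9]: 82
[5:10]: 77
[6:11]: 63

Max: 82 at [3:8]


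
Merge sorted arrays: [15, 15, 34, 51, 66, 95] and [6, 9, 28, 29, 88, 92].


Take 6 from B
Take 9 from B
Take 15 from A
Take 15 from A
Take 28 from B
Take 29 from B
Take 34 from A
Take 51 from A
Take 66 from A
Take 88 from B
Take 92 from B

Merged: [6, 9, 15, 15, 28, 29, 34, 51, 66, 88, 92, 95]


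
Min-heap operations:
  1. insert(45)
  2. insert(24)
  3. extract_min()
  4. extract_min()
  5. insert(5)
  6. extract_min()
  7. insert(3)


insert(45) -> [45]
insert(24) -> [24, 45]
extract_min()->24, [45]
extract_min()->45, []
insert(5) -> [5]
extract_min()->5, []
insert(3) -> [3]

Final heap: [3]


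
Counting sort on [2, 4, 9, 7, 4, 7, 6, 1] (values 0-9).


Input: [2, 4, 9, 7, 4, 7, 6, 1]
Counts: [0, 1, 1, 0, 2, 0, 1, 2, 0, 1]

Sorted: [1, 2, 4, 4, 6, 7, 7, 9]


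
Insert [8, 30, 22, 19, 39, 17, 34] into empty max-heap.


Insert 8: [8]
Insert 30: [30, 8]
Insert 22: [30, 8, 22]
Insert 19: [30, 19, 22, 8]
Insert 39: [39, 30, 22, 8, 19]
Insert 17: [39, 30, 22, 8, 19, 17]
Insert 34: [39, 30, 34, 8, 19, 17, 22]

Final heap: [39, 30, 34, 8, 19, 17, 22]


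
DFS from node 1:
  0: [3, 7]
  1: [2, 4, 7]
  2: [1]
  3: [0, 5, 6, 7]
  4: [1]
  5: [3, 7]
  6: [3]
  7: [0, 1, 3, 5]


Visit 1, push [7, 4, 2]
Visit 2, push []
Visit 4, push []
Visit 7, push [5, 3, 0]
Visit 0, push [3]
Visit 3, push [6, 5]
Visit 5, push []
Visit 6, push []

DFS order: [1, 2, 4, 7, 0, 3, 5, 6]


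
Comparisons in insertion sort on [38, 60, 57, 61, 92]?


Algorithm: insertion sort
Input: [38, 60, 57, 61, 92]
Sorted: [38, 57, 60, 61, 92]

5


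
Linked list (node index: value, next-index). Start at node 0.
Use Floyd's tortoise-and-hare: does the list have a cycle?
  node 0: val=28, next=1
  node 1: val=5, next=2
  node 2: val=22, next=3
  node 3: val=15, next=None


Floyd's tortoise (slow, +1) and hare (fast, +2):
  init: slow=0, fast=0
  step 1: slow=1, fast=2
  step 2: fast 2->3->None, no cycle

Cycle: no


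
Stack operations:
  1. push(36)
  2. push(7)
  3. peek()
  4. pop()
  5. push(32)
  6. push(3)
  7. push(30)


push(36) -> [36]
push(7) -> [36, 7]
peek()->7
pop()->7, [36]
push(32) -> [36, 32]
push(3) -> [36, 32, 3]
push(30) -> [36, 32, 3, 30]

Final stack: [36, 32, 3, 30]


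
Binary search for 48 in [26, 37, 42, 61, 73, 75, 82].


Step 1: lo=0, hi=6, mid=3, val=61
Step 2: lo=0, hi=2, mid=1, val=37
Step 3: lo=2, hi=2, mid=2, val=42

Not found


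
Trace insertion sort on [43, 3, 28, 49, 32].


Initial: [43, 3, 28, 49, 32]
Insert 3: [3, 43, 28, 49, 32]
Insert 28: [3, 28, 43, 49, 32]
Insert 49: [3, 28, 43, 49, 32]
Insert 32: [3, 28, 32, 43, 49]

Sorted: [3, 28, 32, 43, 49]


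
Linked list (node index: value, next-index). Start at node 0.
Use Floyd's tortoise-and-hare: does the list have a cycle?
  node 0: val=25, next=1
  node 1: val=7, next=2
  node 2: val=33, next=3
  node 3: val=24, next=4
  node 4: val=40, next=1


Floyd's tortoise (slow, +1) and hare (fast, +2):
  init: slow=0, fast=0
  step 1: slow=1, fast=2
  step 2: slow=2, fast=4
  step 3: slow=3, fast=2
  step 4: slow=4, fast=4
  slow == fast at node 4: cycle detected

Cycle: yes


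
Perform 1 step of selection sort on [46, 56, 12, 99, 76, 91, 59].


Initial: [46, 56, 12, 99, 76, 91, 59]
Step 1: min=12 at 2
  Swap: [12, 56, 46, 99, 76, 91, 59]

After 1 step: [12, 56, 46, 99, 76, 91, 59]


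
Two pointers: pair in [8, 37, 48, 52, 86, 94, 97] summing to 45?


lo=0(8)+hi=6(97)=105
lo=0(8)+hi=5(94)=102
lo=0(8)+hi=4(86)=94
lo=0(8)+hi=3(52)=60
lo=0(8)+hi=2(48)=56
lo=0(8)+hi=1(37)=45

Yes: 8+37=45


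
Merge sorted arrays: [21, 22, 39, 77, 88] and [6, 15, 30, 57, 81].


Take 6 from B
Take 15 from B
Take 21 from A
Take 22 from A
Take 30 from B
Take 39 from A
Take 57 from B
Take 77 from A
Take 81 from B

Merged: [6, 15, 21, 22, 30, 39, 57, 77, 81, 88]


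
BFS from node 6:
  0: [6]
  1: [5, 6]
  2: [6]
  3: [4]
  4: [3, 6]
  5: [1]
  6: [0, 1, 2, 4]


Visit 6, enqueue [0, 1, 2, 4]
Visit 0, enqueue []
Visit 1, enqueue [5]
Visit 2, enqueue []
Visit 4, enqueue [3]
Visit 5, enqueue []
Visit 3, enqueue []

BFS order: [6, 0, 1, 2, 4, 5, 3]


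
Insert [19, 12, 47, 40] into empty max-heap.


Insert 19: [19]
Insert 12: [19, 12]
Insert 47: [47, 12, 19]
Insert 40: [47, 40, 19, 12]

Final heap: [47, 40, 19, 12]


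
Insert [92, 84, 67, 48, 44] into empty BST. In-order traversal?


Insert 92: root
Insert 84: L from 92
Insert 67: L from 92 -> L from 84
Insert 48: L from 92 -> L from 84 -> L from 67
Insert 44: L from 92 -> L from 84 -> L from 67 -> L from 48

In-order: [44, 48, 67, 84, 92]
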